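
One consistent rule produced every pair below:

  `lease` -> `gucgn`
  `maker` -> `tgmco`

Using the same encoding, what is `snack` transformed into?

The output letters match the input read backwards, each shifted +2: lease reversed is esael. Read the word backwards and shift each letter +2.
For snack: reverse → kcans; then shift: k+2=m, c+2=e, a+2=c, n+2=p, s+2=u.

mecpu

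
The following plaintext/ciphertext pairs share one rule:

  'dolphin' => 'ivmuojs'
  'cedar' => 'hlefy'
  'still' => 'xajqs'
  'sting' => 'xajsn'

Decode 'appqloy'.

Shifts by position in dolphin: pos 0: d→i (+5), pos 1: o→v (+7), pos 2: l→m (+1), pos 3: p→u (+5), pos 4: h→o (+7), pos 5: i→j (+1) — repeating every 3. The shifts repeat in a cycle of length 3: positions 0,1,… shift by +5, +7, +1, then the pattern repeats.
Decoding appqloy: a−5=v, p−7=i, p−1=o, q−5=l, l−7=e, o−1=n, y−5=t.

violent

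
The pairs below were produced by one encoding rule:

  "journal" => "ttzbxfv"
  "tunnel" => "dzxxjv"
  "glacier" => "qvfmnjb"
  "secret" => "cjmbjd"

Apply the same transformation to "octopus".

tmdtzzc

The shift depends on letter class: consonant j→t is +10, but vowel o→t is +5. Vowels shift forward by 5 and consonants shift forward by 10.
On octopus: o(vowel)+5=t, c(cons)+10=m, t(cons)+10=d, o(vowel)+5=t, p(cons)+10=z, u(vowel)+5=z, s(cons)+10=c.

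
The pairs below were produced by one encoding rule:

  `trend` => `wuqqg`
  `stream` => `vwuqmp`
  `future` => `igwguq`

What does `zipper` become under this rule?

The shift depends on letter class: consonant t→w is +3, but vowel e→q is +12. Vowels shift forward by 12 and consonants shift forward by 3.
On zipper: z(cons)+3=c, i(vowel)+12=u, p(cons)+3=s, p(cons)+3=s, e(vowel)+12=q, r(cons)+3=u.

cussqu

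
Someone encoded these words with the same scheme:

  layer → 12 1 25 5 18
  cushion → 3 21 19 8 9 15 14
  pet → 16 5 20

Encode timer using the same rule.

Each letter is replaced by its alphabet position (a=1, b=2, …, z=26).
Applying it to timer: t=20→20, i=9→9, m=13→13, e=5→5, r=18→18.

20 9 13 5 18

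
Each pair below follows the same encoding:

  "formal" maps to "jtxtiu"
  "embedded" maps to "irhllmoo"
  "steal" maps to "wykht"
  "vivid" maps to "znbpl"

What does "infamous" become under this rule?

mslhuxed

In formal: f→j is +4, o→t is +5, r→x is +6, m→t is +7 — the shift increases by 1 each position. The shift increases by 1 at each position, starting from +4: 4, 5, 6, ….
On infamous: i+4=m, n+5=s, f+6=l, a+7=h, m+8=u, o+9=x, u+10=e, s+11=d.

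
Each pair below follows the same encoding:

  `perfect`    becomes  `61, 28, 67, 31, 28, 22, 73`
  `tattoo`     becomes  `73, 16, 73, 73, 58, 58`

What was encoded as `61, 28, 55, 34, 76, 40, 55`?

penguin

p(#16)→61 and e(#5)→28: differences scale by 3, so n = 3·pos + 13. The formula is n = 3×(alphabet index, a=1) + 13.
Decoding 61, 28, 55, 34, 76, 40, 55: 61→(61−13)÷3=16=p, 28→(28−13)÷3=5=e, 55→(55−13)÷3=14=n, 34→(34−13)÷3=7=g, 76→(76−13)÷3=21=u, 40→(40−13)÷3=9=i, 55→(55−13)÷3=14=n.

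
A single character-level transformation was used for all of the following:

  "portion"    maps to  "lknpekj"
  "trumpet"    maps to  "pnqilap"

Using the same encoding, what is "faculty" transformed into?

bwyqhpu

Every letter moves 22 places later in the alphabet, wrapping around z→a.
Applying it to faculty: f+22=b, a+22=w, c+22=y, u+22=q, l+22=h, t+22=p, y+22=u.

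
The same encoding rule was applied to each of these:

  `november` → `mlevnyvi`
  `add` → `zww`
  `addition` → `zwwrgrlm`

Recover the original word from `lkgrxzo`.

optical

Each pair mirrors across the alphabet (n↔m, o↔l, v↔e): positions sum to 25. Each letter is replaced by its mirror in the alphabet: a↔z, b↔y, c↔x, and so on (the Atbash cipher).
Undoing it on lkgrxzo: l↔o, k↔p, g↔t, r↔i, x↔c, z↔a, o↔l.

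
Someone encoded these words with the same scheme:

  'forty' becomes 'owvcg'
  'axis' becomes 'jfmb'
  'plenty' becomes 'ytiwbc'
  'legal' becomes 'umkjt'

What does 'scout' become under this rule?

bksdb

Shifts by position in forty: pos 0: f→o (+9), pos 1: o→w (+8), pos 2: r→v (+4), pos 3: t→c (+9), pos 4: y→g (+8) — repeating every 3. The shifts repeat in a cycle of length 3: positions 0,1,… shift by +9, +8, +4, then the pattern repeats.
For scout: s+9=b, c+8=k, o+4=s, u+9=d, t+8=b.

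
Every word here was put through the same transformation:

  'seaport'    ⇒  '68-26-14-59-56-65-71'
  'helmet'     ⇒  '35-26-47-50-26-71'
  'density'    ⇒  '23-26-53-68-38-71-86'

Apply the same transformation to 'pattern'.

59-14-71-71-26-65-53

s(#19)→68 and e(#5)→26: differences scale by 3, so n = 3·pos + 11. Each letter becomes 3×(its alphabet position, a=1..z=26) + 11.
Applying it to pattern: p=16→59, a=1→14, t=20→71, t=20→71, e=5→26, r=18→65, n=14→53.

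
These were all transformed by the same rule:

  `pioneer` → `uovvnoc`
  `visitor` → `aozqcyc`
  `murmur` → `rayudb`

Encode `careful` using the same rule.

In pioneer: p→u is +5, i→o is +6, o→v is +7, n→v is +8 — the shift increases by 1 each position. Letter i (0-indexed) is shifted by i+5, so successive shifts are 5, 6, 7, ….
On careful: c+5=h, a+6=g, r+7=y, e+8=m, f+9=o, u+10=e, l+11=w.

hgymoew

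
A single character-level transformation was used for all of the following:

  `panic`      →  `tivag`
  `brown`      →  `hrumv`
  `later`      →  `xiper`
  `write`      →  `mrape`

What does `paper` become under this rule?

titer

p(15)→t(19) and a(0)→i(8) fit y≡25x+8 (mod 26); the inverse of 25 mod 26 is 25. This is an affine cipher: with a=0,…,z=25, each position x becomes (25x+8) mod 26.
For paper: p(15)→25·15+8≡19=t; a(0)→25·0+8≡8=i; p(15)→25·15+8≡19=t; e(4)→25·4+8≡4=e; r(17)→25·17+8≡17=r (all mod 26).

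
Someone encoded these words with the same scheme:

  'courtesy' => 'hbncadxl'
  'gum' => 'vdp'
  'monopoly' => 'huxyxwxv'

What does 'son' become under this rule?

Read the word backwards and shift each letter +9.
Applying it to son: reverse → nos; then shift: n+9=w, o+9=x, s+9=b.

wxb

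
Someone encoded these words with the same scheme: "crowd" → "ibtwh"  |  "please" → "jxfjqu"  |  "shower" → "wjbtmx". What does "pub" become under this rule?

gzu

The output letters match the input read backwards, each shifted +5: crowd reversed is dworc. Two steps: reverse the string, then apply a Caesar shift of +5.
Applying it to pub: reverse → bup; then shift: b+5=g, u+5=z, p+5=u.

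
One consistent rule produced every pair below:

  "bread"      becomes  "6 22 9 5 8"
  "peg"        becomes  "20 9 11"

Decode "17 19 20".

b is letter #2 and maps to 6: an offset of 4. The number is (letter's place in the alphabet, a=1) + 4.
Decoding 17 19 20: 17→(17−4)÷1=13=m, 19→(19−4)÷1=15=o, 20→(20−4)÷1=16=p.

mop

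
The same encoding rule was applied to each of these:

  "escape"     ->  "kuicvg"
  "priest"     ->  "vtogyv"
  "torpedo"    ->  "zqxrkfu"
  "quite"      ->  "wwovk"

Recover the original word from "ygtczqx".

senator

Shifts by position in escape: pos 0: e→k (+6), pos 1: s→u (+2), pos 2: c→i (+6), pos 3: a→c (+2) — repeating every 2. The shifts repeat in a cycle of length 2: positions 0,1,… shift by +6, +2, then the pattern repeats.
Undoing it on ygtczqx: y−6=s, g−2=e, t−6=n, c−2=a, z−6=t, q−2=o, x−6=r.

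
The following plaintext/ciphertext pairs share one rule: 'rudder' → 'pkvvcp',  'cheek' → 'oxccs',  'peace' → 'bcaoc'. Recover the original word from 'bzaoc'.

place

r(17)→p(15) and u(20)→k(10) fit y≡7x+0 (mod 26); the inverse of 7 mod 26 is 15. Each letter's alphabet position (a=0..z=25) is mapped through 7·x+0 mod 26 — an affine cipher.
Undoing it on bzaoc: b(1)→15·(1−0)≡15=p; z(25)→15·(25−0)≡11=l; a(0)→15·(0−0)≡0=a; o(14)→15·(14−0)≡2=c; c(2)→15·(2−0)≡4=e (all mod 26).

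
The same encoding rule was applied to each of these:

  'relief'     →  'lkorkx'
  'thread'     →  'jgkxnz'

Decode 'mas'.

mug

The output letters match the input read backwards, each shifted +6: relief reversed is feiler. The word is reversed, then every letter is shifted forward by 6.
Reversing it on mas: shift back: m−6=g, a−6=u, s−6=m → gum; then reverse → mug.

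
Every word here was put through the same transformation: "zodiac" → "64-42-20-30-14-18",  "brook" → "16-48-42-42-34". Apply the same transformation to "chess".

z(#26)→64 and o(#15)→42: differences scale by 2, so n = 2·pos + 12. Each letter becomes 2×(its alphabet position, a=1..z=26) + 12.
On chess: c=3→18, h=8→28, e=5→22, s=19→50, s=19→50.

18-28-22-50-50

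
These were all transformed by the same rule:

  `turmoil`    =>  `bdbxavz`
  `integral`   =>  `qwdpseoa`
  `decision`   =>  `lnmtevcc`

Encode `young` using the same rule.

gxeys

The shift increases by 1 at each position, starting from +8: 8, 9, 10, ….
On young: y+8=g, o+9=x, u+10=e, n+11=y, g+12=s.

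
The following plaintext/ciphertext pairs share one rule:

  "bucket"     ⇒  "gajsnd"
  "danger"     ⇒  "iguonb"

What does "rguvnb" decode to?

manner

The shift increases by 1 at each position, starting from +5: 5, 6, 7, ….
Undoing it on rguvnb: r−5=m, g−6=a, u−7=n, v−8=n, n−9=e, b−10=r.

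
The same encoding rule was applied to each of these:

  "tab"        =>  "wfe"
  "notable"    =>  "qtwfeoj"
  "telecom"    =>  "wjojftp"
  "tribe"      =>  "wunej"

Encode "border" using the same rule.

The shift depends on letter class: consonant t→w is +3, but vowel a→f is +5. Two shifts are in play — +5 for a/e/i/o/u, +3 for every other letter.
For border: b(cons)+3=e, o(vowel)+5=t, r(cons)+3=u, d(cons)+3=g, e(vowel)+5=j, r(cons)+3=u.

etugju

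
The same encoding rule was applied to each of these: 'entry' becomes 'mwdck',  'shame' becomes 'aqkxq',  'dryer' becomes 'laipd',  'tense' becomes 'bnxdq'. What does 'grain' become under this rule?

In entry: e→m is +8, n→w is +9, t→d is +10, r→c is +11 — the shift increases by 1 each position. The shift increases by 1 at each position, starting from +8: 8, 9, 10, ….
Applying it to grain: g+8=o, r+9=a, a+10=k, i+11=t, n+12=z.

oaktz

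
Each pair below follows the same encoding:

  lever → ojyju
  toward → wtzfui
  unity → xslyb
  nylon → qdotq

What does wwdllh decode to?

tragic

The shifts repeat in a cycle of length 2: positions 0,1,… shift by +3, +5, then the pattern repeats.
Decoding wwdllh: w−3=t, w−5=r, d−3=a, l−5=g, l−3=i, h−5=c.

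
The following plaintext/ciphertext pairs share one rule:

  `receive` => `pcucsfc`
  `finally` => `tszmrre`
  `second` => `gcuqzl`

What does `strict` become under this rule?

r(17)→p(15) and e(4)→c(2) fit y≡17x+12 (mod 26); the inverse of 17 mod 26 is 23. This is an affine cipher: with a=0,…,z=25, each position x becomes (17x+12) mod 26.
Applying it to strict: s(18)→17·18+12≡6=g; t(19)→17·19+12≡23=x; r(17)→17·17+12≡15=p; i(8)→17·8+12≡18=s; c(2)→17·2+12≡20=u; t(19)→17·19+12≡23=x (all mod 26).

gxpsux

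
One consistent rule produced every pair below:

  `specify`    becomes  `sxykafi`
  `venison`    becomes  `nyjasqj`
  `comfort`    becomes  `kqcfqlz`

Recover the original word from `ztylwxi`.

therapy

Each letter's alphabet position (a=0..z=25) is mapped through 7·x+22 mod 26 — an affine cipher.
Reversing it on ztylwxi: z(25)→15·(25−22)≡19=t; t(19)→15·(19−22)≡7=h; y(24)→15·(24−22)≡4=e; l(11)→15·(11−22)≡17=r; w(22)→15·(22−22)≡0=a; x(23)→15·(23−22)≡15=p; i(8)→15·(8−22)≡24=y (all mod 26).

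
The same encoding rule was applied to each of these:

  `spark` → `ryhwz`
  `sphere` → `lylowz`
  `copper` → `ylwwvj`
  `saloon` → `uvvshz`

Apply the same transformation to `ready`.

The output letters match the input read backwards, each shifted +7: spark reversed is kraps. Read the word backwards and shift each letter +7.
For ready: reverse → ydaer; then shift: y+7=f, d+7=k, a+7=h, e+7=l, r+7=y.

fkhly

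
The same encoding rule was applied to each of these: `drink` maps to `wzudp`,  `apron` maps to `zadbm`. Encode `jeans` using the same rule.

ezmqv

The output letters match the input read backwards, each shifted +12: drink reversed is knird. Two steps: reverse the string, then apply a Caesar shift of +12.
On jeans: reverse → snaej; then shift: s+12=e, n+12=z, a+12=m, e+12=q, j+12=v.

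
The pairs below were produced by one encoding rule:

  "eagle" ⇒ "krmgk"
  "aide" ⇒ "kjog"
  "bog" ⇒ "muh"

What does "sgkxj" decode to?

dream

The output letters match the input read backwards, each shifted +6: eagle reversed is elgae. The word is reversed, then every letter is shifted forward by 6.
Decoding sgkxj: shift back: s−6=m, g−6=a, k−6=e, x−6=r, j−6=d → maerd; then reverse → dream.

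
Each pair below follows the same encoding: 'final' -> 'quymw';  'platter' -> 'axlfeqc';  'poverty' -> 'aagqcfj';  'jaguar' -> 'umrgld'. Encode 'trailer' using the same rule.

Shifts by position in final: pos 0: f→q (+11), pos 1: i→u (+12), pos 2: n→y (+11), pos 3: a→m (+12) — repeating every 2. A repeating key of period 2 is used — shifts +11, +12 over and over.
For trailer: t+11=e, r+12=d, a+11=l, i+12=u, l+11=w, e+12=q, r+11=c.

edluwqc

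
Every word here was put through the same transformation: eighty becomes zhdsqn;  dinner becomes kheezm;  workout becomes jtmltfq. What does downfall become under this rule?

ktjeoraa

Each letter's alphabet position (a=0..z=25) is mapped through 15·x+17 mod 26 — an affine cipher.
Applying it to downfall: d(3)→15·3+17≡10=k; o(14)→15·14+17≡19=t; w(22)→15·22+17≡9=j; n(13)→15·13+17≡4=e; f(5)→15·5+17≡14=o; a(0)→15·0+17≡17=r; l(11)→15·11+17≡0=a; l(11)→15·11+17≡0=a (all mod 26).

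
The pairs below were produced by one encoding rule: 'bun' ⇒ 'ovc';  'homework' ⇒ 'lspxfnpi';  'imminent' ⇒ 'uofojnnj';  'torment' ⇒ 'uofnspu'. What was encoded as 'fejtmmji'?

The output letters match the input read backwards, each shifted +1: bun reversed is nub. Read the word backwards and shift each letter +1.
Undoing it on fejtmmji: shift back: f−1=e, e−1=d, j−1=i, t−1=s, m−1=l, m−1=l, j−1=i, i−1=h → edisllih; then reverse → hillside.

hillside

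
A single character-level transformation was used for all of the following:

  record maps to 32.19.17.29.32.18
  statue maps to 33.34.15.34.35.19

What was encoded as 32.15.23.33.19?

raise

Each letter is replaced by its alphabet position (a=1..z=26) + 14.
Reversing it on 32.15.23.33.19: 32→(32−14)÷1=18=r, 15→(15−14)÷1=1=a, 23→(23−14)÷1=9=i, 33→(33−14)÷1=19=s, 19→(19−14)÷1=5=e.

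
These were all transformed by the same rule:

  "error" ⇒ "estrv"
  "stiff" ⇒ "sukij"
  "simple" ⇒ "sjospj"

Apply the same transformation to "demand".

dfodri

Each letter shifts forward by its position index (0, 1, 2, …) — the shift grows by one for each successive letter.
For demand: d+0=d, e+1=f, m+2=o, a+3=d, n+4=r, d+5=i.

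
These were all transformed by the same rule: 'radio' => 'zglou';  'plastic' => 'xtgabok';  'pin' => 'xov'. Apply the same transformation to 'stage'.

abgok

The shift depends on letter class: consonant r→z is +8, but vowel a→g is +6. The rule splits by letter class: vowels +6, consonants +8.
For stage: s(cons)+8=a, t(cons)+8=b, a(vowel)+6=g, g(cons)+8=o, e(vowel)+6=k.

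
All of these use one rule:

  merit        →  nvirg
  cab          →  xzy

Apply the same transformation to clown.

xoldm

Each pair mirrors across the alphabet (m↔n, e↔v, r↔i): positions sum to 25. This is the alphabet-reversal cipher (Atbash): a becomes z, b becomes y, etc.
For clown: c↔x, l↔o, o↔l, w↔d, n↔m.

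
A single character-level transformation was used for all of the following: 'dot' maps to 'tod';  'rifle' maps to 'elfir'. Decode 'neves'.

seven

The word is simply reversed.
Decoding neves: then reverse → seven.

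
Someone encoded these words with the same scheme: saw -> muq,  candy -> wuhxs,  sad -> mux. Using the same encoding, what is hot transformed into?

Compare letters: s→m is +20, a→u is +20, w→q is +20 — a constant shift. Every letter moves 20 places later in the alphabet, wrapping around z→a.
On hot: h+20=b, o+20=i, t+20=n.

bin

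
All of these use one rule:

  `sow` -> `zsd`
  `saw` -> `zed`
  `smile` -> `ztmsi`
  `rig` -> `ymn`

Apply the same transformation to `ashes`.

The rule splits by letter class: vowels +4, consonants +7.
On ashes: a(vowel)+4=e, s(cons)+7=z, h(cons)+7=o, e(vowel)+4=i, s(cons)+7=z.

ezoiz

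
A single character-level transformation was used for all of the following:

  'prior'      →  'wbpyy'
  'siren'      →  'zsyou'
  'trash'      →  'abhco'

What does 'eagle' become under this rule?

Shifts by position in prior: pos 0: p→w (+7), pos 1: r→b (+10), pos 2: i→p (+7), pos 3: o→y (+10) — repeating every 2. A repeating key of period 2 is used — shifts +7, +10 over and over.
For eagle: e+7=l, a+10=k, g+7=n, l+10=v, e+7=l.

lknvl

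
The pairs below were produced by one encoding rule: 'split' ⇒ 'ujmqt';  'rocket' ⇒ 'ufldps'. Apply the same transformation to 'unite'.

The output letters match the input read backwards, each shifted +1: split reversed is tilps. Read the word backwards and shift each letter +1.
On unite: reverse → etinu; then shift: e+1=f, t+1=u, i+1=j, n+1=o, u+1=v.

fujov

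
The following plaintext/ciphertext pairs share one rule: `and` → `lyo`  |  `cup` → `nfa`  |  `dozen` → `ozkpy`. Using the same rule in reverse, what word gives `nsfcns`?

Compare letters: a→l is +11, n→y is +11, d→o is +11 — a constant shift. This is a Caesar cipher with shift 11.
Reversing it on nsfcns: n−11=c, s−11=h, f−11=u, c−11=r, n−11=c, s−11=h.

church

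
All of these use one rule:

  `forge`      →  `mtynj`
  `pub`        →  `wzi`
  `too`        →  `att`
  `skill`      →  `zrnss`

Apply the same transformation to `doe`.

The shift depends on letter class: consonant f→m is +7, but vowel o→t is +5. The rule splits by letter class: vowels +5, consonants +7.
For doe: d(cons)+7=k, o(vowel)+5=t, e(vowel)+5=j.

ktj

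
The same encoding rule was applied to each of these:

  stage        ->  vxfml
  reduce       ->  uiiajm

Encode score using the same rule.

vgtxl

In stage: s→v is +3, t→x is +4, a→f is +5, g→m is +6 — the shift increases by 1 each position. Each letter shifts forward by (position + 3), i.e. 3, 4, 5, … — the shift grows by one for each successive letter.
For score: s+3=v, c+4=g, o+5=t, r+6=x, e+7=l.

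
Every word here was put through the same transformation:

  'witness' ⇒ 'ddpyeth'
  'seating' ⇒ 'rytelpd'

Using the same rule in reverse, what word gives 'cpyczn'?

corner

Read the word backwards and shift each letter +11.
Decoding cpyczn: shift back: c−11=r, p−11=e, y−11=n, c−11=r, z−11=o, n−11=c → renroc; then reverse → corner.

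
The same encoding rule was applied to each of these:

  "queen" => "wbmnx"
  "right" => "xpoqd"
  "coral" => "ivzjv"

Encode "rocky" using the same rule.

Each letter shifts forward by (position + 6), i.e. 6, 7, 8, … — the shift grows by one for each successive letter.
For rocky: r+6=x, o+7=v, c+8=k, k+9=t, y+10=i.

xvkti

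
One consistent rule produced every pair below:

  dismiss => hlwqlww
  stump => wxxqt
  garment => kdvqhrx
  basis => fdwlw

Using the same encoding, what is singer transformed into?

wlrkhv

The shift depends on letter class: consonant d→h is +4, but vowel i→l is +3. Two shifts are in play — +3 for a/e/i/o/u, +4 for every other letter.
On singer: s(cons)+4=w, i(vowel)+3=l, n(cons)+4=r, g(cons)+4=k, e(vowel)+3=h, r(cons)+4=v.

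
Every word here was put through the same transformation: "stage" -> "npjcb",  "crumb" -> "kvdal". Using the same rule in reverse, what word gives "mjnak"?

The word is reversed, then every letter is shifted forward by 9.
Decoding mjnak: shift back: m−9=d, j−9=a, n−9=e, a−9=r, k−9=b → daerb; then reverse → bread.

bread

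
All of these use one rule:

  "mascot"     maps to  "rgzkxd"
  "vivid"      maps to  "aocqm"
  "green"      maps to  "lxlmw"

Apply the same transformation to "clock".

Letter i (0-indexed) is shifted by i+5, so successive shifts are 5, 6, 7, ….
Applying it to clock: c+5=h, l+6=r, o+7=v, c+8=k, k+9=t.

hrvkt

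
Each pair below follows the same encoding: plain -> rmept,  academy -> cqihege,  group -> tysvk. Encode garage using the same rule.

The output letters match the input read backwards, each shifted +4: plain reversed is nialp. The word is reversed, then every letter is shifted forward by 4.
For garage: reverse → egarag; then shift: e+4=i, g+4=k, a+4=e, r+4=v, a+4=e, g+4=k.

ikevek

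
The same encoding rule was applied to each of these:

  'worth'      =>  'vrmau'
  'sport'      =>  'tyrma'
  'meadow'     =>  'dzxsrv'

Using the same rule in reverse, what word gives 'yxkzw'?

w(22)→v(21) and o(14)→r(17) fit y≡7x+23 (mod 26); the inverse of 7 mod 26 is 15. Treating letters as 0–25, the rule is x ↦ 7x + 23 (mod 26).
Decoding yxkzw: y(24)→15·(24−23)≡15=p; x(23)→15·(23−23)≡0=a; k(10)→15·(10−23)≡13=n; z(25)→15·(25−23)≡4=e; w(22)→15·(22−23)≡11=l (all mod 26).

panel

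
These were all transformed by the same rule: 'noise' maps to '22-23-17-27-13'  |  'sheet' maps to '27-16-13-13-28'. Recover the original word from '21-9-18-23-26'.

major

n is letter #14 and maps to 22: an offset of 8. The number is (letter's place in the alphabet, a=1) + 8.
Reversing it on 21-9-18-23-26: 21→(21−8)÷1=13=m, 9→(9−8)÷1=1=a, 18→(18−8)÷1=10=j, 23→(23−8)÷1=15=o, 26→(26−8)÷1=18=r.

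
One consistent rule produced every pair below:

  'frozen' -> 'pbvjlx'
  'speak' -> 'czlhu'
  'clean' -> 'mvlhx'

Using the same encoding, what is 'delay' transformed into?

The shift depends on letter class: consonant f→p is +10, but vowel o→v is +7. The rule splits by letter class: vowels +7, consonants +10.
On delay: d(cons)+10=n, e(vowel)+7=l, l(cons)+10=v, a(vowel)+7=h, y(cons)+10=i.

nlvhi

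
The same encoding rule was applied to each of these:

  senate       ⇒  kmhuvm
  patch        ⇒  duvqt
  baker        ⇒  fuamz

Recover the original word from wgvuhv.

mutant

s(18)→k(10) and e(4)→m(12) fit y≡11x+20 (mod 26); the inverse of 11 mod 26 is 19. Each letter's alphabet position (a=0..z=25) is mapped through 11·x+20 mod 26 — an affine cipher.
Reversing it on wgvuhv: w(22)→19·(22−20)≡12=m; g(6)→19·(6−20)≡20=u; v(21)→19·(21−20)≡19=t; u(20)→19·(20−20)≡0=a; h(7)→19·(7−20)≡13=n; v(21)→19·(21−20)≡19=t (all mod 26).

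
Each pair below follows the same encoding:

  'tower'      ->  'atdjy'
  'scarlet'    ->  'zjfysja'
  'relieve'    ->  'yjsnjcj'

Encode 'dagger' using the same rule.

The rule splits by letter class: vowels +5, consonants +7.
On dagger: d(cons)+7=k, a(vowel)+5=f, g(cons)+7=n, g(cons)+7=n, e(vowel)+5=j, r(cons)+7=y.

kfnnjy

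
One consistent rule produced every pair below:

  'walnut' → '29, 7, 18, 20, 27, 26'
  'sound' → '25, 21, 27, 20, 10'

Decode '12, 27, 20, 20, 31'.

w is letter #23 and maps to 29: an offset of 6. The number is (letter's place in the alphabet, a=1) + 6.
Undoing it on 12, 27, 20, 20, 31: 12→(12−6)÷1=6=f, 27→(27−6)÷1=21=u, 20→(20−6)÷1=14=n, 20→(20−6)÷1=14=n, 31→(31−6)÷1=25=y.

funny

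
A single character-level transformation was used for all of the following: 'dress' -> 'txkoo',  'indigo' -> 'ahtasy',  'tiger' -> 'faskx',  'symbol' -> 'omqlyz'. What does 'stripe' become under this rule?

d(3)→t(19) and r(17)→x(23) fit y≡17x+20 (mod 26); the inverse of 17 mod 26 is 23. Treating letters as 0–25, the rule is x ↦ 17x + 20 (mod 26).
Applying it to stripe: s(18)→17·18+20≡14=o; t(19)→17·19+20≡5=f; r(17)→17·17+20≡23=x; i(8)→17·8+20≡0=a; p(15)→17·15+20≡15=p; e(4)→17·4+20≡10=k (all mod 26).

ofxapk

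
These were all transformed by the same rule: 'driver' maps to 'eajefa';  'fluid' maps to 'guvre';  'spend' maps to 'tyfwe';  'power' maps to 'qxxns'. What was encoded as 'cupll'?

block

Shifts by position in driver: pos 0: d→e (+1), pos 1: r→a (+9), pos 2: i→j (+1), pos 3: v→e (+9) — repeating every 2. The shifts repeat in a cycle of length 2: positions 0,1,… shift by +1, +9, then the pattern repeats.
Undoing it on cupll: c−1=b, u−9=l, p−1=o, l−9=c, l−1=k.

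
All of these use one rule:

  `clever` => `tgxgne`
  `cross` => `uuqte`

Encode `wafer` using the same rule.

tghcy

The output letters match the input read backwards, each shifted +2: clever reversed is revelc. Two steps: reverse the string, then apply a Caesar shift of +2.
For wafer: reverse → refaw; then shift: r+2=t, e+2=g, f+2=h, a+2=c, w+2=y.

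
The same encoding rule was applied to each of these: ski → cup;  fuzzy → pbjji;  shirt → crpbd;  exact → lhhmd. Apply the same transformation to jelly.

tlvvi

The shift depends on letter class: consonant s→c is +10, but vowel i→p is +7. Vowels shift forward by 7 and consonants shift forward by 10.
For jelly: j(cons)+10=t, e(vowel)+7=l, l(cons)+10=v, l(cons)+10=v, y(cons)+10=i.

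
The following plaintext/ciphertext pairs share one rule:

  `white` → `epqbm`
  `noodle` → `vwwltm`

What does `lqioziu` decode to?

Compare letters: w→e is +8, h→p is +8, i→q is +8 — a constant shift. Each letter is shifted forward by 8 in the alphabet (a Caesar shift of +8).
Reversing it on lqioziu: l−8=d, q−8=i, i−8=a, o−8=g, z−8=r, i−8=a, u−8=m.

diagram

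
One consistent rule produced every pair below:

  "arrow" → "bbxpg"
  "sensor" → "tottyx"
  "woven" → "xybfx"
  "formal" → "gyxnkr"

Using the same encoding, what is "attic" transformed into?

A repeating key of period 3 is used — shifts +1, +10, +6 over and over.
On attic: a+1=b, t+10=d, t+6=z, i+1=j, c+10=m.

bdzjm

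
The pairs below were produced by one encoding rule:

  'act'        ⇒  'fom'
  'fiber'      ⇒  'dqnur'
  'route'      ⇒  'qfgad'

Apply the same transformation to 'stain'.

The output letters match the input read backwards, each shifted +12: act reversed is tca. Two steps: reverse the string, then apply a Caesar shift of +12.
Applying it to stain: reverse → niats; then shift: n+12=z, i+12=u, a+12=m, t+12=f, s+12=e.

zumfe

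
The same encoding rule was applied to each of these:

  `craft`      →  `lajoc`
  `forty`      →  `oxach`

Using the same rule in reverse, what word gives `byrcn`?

Compare letters: c→l is +9, r→a is +9, a→j is +9 — a constant shift. This is a Caesar cipher with shift 9.
Decoding byrcn: b−9=s, y−9=p, r−9=i, c−9=t, n−9=e.

spite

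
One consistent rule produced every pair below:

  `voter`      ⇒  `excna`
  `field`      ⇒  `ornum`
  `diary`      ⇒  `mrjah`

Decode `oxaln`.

Compare letters: v→e is +9, o→x is +9, t→c is +9 — a constant shift. This is a Caesar cipher with shift 9.
Reversing it on oxaln: o−9=f, x−9=o, a−9=r, l−9=c, n−9=e.

force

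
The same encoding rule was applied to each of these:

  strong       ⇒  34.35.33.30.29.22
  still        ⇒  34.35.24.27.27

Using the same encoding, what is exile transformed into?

Each letter is replaced by its alphabet position (a=1..z=26) + 15.
Applying it to exile: e=5→20, x=24→39, i=9→24, l=12→27, e=5→20.

20.39.24.27.20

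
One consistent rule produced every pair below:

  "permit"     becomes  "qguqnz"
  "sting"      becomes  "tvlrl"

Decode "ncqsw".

In permit: p→q is +1, e→g is +2, r→u is +3, m→q is +4 — the shift increases by 1 each position. Letter i (0-indexed) is shifted by i+1, so successive shifts are 1, 2, 3, ….
Decoding ncqsw: n−1=m, c−2=a, q−3=n, s−4=o, w−5=r.

manor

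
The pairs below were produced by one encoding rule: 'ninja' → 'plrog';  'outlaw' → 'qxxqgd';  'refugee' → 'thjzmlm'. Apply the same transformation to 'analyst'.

cqeqezb

In ninja: n→p is +2, i→l is +3, n→r is +4, j→o is +5 — the shift increases by 1 each position. Each letter shifts forward by (position + 2), i.e. 2, 3, 4, … — the shift grows by one for each successive letter.
Applying it to analyst: a+2=c, n+3=q, a+4=e, l+5=q, y+6=e, s+7=z, t+8=b.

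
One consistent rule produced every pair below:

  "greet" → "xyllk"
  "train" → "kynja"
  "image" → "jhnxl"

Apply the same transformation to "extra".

likyn

g(6)→x(23) and r(17)→y(24) fit y≡19x+13 (mod 26); the inverse of 19 mod 26 is 11. Each letter's alphabet position (a=0..z=25) is mapped through 19·x+13 mod 26 — an affine cipher.
For extra: e(4)→19·4+13≡11=l; x(23)→19·23+13≡8=i; t(19)→19·19+13≡10=k; r(17)→19·17+13≡24=y; a(0)→19·0+13≡13=n (all mod 26).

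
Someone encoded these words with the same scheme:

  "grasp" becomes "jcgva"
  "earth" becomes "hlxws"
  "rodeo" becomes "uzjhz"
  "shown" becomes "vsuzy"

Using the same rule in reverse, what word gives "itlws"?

Shifts by position in grasp: pos 0: g→j (+3), pos 1: r→c (+11), pos 2: a→g (+6), pos 3: s→v (+3), pos 4: p→a (+11) — repeating every 3. It's a Vigenère-style cipher with numeric key [3,11,6]: position i shifts by key[i mod 3].
Undoing it on itlws: i−3=f, t−11=i, l−6=f, w−3=t, s−11=h.

fifth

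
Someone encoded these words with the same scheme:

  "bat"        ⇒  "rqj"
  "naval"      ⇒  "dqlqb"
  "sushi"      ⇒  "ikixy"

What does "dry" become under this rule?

tho

Compare letters: b→r is +16, a→q is +16, t→j is +16 — a constant shift. Every letter moves 16 places later in the alphabet, wrapping around z→a.
On dry: d+16=t, r+16=h, y+16=o.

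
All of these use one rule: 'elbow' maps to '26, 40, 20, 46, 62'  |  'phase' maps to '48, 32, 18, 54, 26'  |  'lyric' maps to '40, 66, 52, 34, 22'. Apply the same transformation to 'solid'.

54, 46, 40, 34, 24

e(#5)→26 and l(#12)→40: differences scale by 2, so n = 2·pos + 16. With a=1..z=26, the number is 2·pos + 16.
Applying it to solid: s=19→54, o=15→46, l=12→40, i=9→34, d=4→24.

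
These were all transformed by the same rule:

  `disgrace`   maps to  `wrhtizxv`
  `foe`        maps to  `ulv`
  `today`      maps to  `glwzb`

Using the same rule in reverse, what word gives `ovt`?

Each pair mirrors across the alphabet (d↔w, i↔r, s↔h): positions sum to 25. Each letter is replaced by its mirror in the alphabet: a↔z, b↔y, c↔x, and so on (the Atbash cipher).
Reversing it on ovt: o↔l, v↔e, t↔g.

leg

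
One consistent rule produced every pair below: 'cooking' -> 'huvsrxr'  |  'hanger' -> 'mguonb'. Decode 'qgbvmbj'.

laundry

Each letter shifts forward by (position + 5), i.e. 5, 6, 7, … — the shift grows by one for each successive letter.
Decoding qgbvmbj: q−5=l, g−6=a, b−7=u, v−8=n, m−9=d, b−10=r, j−11=y.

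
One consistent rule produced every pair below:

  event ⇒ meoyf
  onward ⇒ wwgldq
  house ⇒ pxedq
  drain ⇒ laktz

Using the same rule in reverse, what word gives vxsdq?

In event: e→m is +8, v→e is +9, e→o is +10, n→y is +11 — the shift increases by 1 each position. The shift increases by 1 at each position, starting from +8: 8, 9, 10, ….
Reversing it on vxsdq: v−8=n, x−9=o, s−10=i, d−11=s, q−12=e.

noise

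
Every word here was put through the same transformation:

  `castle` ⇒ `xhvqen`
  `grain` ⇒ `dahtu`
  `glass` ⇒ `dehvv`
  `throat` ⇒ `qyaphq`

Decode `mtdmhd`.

c(2)→x(23) and a(0)→h(7) fit y≡21x+7 (mod 26); the inverse of 21 mod 26 is 5. This is an affine cipher: with a=0,…,z=25, each position x becomes (21x+7) mod 26.
Reversing it on mtdmhd: m(12)→5·(12−7)≡25=z; t(19)→5·(19−7)≡8=i; d(3)→5·(3−7)≡6=g; m(12)→5·(12−7)≡25=z; h(7)→5·(7−7)≡0=a; d(3)→5·(3−7)≡6=g (all mod 26).

zigzag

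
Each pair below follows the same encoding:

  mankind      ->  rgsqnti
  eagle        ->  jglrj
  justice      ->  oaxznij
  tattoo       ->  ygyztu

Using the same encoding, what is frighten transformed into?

kxnmmzjt

Shifts by position in mankind: pos 0: m→r (+5), pos 1: a→g (+6), pos 2: n→s (+5), pos 3: k→q (+6) — repeating every 2. A repeating key of period 2 is used — shifts +5, +6 over and over.
For frighten: f+5=k, r+6=x, i+5=n, g+6=m, h+5=m, t+6=z, e+5=j, n+6=t.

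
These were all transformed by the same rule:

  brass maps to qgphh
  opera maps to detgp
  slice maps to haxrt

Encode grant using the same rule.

Every letter moves 15 places later in the alphabet, wrapping around z→a.
On grant: g+15=v, r+15=g, a+15=p, n+15=c, t+15=i.

vgpci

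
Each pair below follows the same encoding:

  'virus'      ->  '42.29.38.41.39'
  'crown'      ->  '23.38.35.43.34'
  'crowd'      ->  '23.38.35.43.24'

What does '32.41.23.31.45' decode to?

v is letter #22 and maps to 42: an offset of 20. Letters become their 1-based position plus 20 (so a→21, b→22, …).
Reversing it on 32.41.23.31.45: 32→(32−20)÷1=12=l, 41→(41−20)÷1=21=u, 23→(23−20)÷1=3=c, 31→(31−20)÷1=11=k, 45→(45−20)÷1=25=y.

lucky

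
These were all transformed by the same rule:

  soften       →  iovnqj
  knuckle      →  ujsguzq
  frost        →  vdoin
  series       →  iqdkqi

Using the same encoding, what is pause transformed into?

s(18)→i(8) and o(14)→o(14) fit y≡5x+22 (mod 26); the inverse of 5 mod 26 is 21. Each letter's alphabet position (a=0..z=25) is mapped through 5·x+22 mod 26 — an affine cipher.
For pause: p(15)→5·15+22≡19=t; a(0)→5·0+22≡22=w; u(20)→5·20+22≡18=s; s(18)→5·18+22≡8=i; e(4)→5·4+22≡16=q (all mod 26).

twsiq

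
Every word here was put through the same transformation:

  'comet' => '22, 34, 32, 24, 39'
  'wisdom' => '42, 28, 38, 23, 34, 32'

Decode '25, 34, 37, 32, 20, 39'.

c is letter #3 and maps to 22: an offset of 19. Letters become their 1-based position plus 19 (so a→20, b→21, …).
Reversing it on 25, 34, 37, 32, 20, 39: 25→(25−19)÷1=6=f, 34→(34−19)÷1=15=o, 37→(37−19)÷1=18=r, 32→(32−19)÷1=13=m, 20→(20−19)÷1=1=a, 39→(39−19)÷1=20=t.

format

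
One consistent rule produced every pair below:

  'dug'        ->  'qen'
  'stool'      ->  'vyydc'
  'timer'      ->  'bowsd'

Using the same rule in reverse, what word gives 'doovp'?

Two steps: reverse the string, then apply a Caesar shift of +10.
Undoing it on doovp: shift back: d−10=t, o−10=e, o−10=e, v−10=l, p−10=f → teelf; then reverse → fleet.

fleet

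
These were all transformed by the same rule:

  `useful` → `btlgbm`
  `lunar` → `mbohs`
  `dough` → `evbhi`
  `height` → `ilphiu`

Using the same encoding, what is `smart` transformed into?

tnhsu

The shift depends on letter class: consonant s→t is +1, but vowel u→b is +7. The rule splits by letter class: vowels +7, consonants +1.
On smart: s(cons)+1=t, m(cons)+1=n, a(vowel)+7=h, r(cons)+1=s, t(cons)+1=u.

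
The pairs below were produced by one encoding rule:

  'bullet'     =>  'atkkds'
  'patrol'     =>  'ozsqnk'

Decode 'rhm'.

sin

Compare letters: b→a is +25, u→t is +25, l→k is +25 — a constant shift. This is a Caesar cipher with shift 25.
Decoding rhm: r−25=s, h−25=i, m−25=n.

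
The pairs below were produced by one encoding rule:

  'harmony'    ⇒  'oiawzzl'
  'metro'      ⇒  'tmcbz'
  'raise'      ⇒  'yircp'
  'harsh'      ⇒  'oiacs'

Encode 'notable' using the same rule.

Letter i (0-indexed) is shifted by i+7, so successive shifts are 7, 8, 9, ….
On notable: n+7=u, o+8=w, t+9=c, a+10=k, b+11=m, l+12=x, e+13=r.

uwckmxr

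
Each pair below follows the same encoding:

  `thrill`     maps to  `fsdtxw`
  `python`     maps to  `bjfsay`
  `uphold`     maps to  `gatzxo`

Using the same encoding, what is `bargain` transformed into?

The shifts repeat in a cycle of length 2: positions 0,1,… shift by +12, +11, then the pattern repeats.
On bargain: b+12=n, a+11=l, r+12=d, g+11=r, a+12=m, i+11=t, n+12=z.

nldrmtz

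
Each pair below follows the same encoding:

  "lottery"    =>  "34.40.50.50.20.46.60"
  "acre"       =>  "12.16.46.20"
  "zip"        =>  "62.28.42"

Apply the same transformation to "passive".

42.12.48.48.28.54.20

l(#12)→34 and o(#15)→40: differences scale by 2, so n = 2·pos + 10. The formula is n = 2×(alphabet index, a=1) + 10.
Applying it to passive: p=16→42, a=1→12, s=19→48, s=19→48, i=9→28, v=22→54, e=5→20.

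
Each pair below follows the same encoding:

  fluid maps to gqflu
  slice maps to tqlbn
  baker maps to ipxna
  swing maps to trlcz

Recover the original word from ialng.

f(5)→g(6) and l(11)→q(16) fit y≡19x+15 (mod 26); the inverse of 19 mod 26 is 11. This is an affine cipher: with a=0,…,z=25, each position x becomes (19x+15) mod 26.
Decoding ialng: i(8)→11·(8−15)≡1=b; a(0)→11·(0−15)≡17=r; l(11)→11·(11−15)≡8=i; n(13)→11·(13−15)≡4=e; g(6)→11·(6−15)≡5=f (all mod 26).

brief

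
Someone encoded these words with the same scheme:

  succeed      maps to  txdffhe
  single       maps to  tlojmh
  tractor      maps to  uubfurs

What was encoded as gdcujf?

fabric

Shifts by position in succeed: pos 0: s→t (+1), pos 1: u→x (+3), pos 2: c→d (+1), pos 3: c→f (+3) — repeating every 2. It's a Vigenère-style cipher with numeric key [1,3]: position i shifts by key[i mod 2].
Reversing it on gdcujf: g−1=f, d−3=a, c−1=b, u−3=r, j−1=i, f−3=c.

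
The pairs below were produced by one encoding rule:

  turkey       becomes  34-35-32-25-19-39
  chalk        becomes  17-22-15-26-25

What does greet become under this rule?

t is letter #20 and maps to 34: an offset of 14. Letters become their 1-based position plus 14 (so a→15, b→16, …).
For greet: g=7→21, r=18→32, e=5→19, e=5→19, t=20→34.

21-32-19-19-34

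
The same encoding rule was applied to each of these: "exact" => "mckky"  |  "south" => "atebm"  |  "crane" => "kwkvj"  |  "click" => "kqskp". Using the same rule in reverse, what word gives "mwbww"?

error

Shifts by position in exact: pos 0: e→m (+8), pos 1: x→c (+5), pos 2: a→k (+10), pos 3: c→k (+8), pos 4: t→y (+5) — repeating every 3. The shifts repeat in a cycle of length 3: positions 0,1,… shift by +8, +5, +10, then the pattern repeats.
Decoding mwbww: m−8=e, w−5=r, b−10=r, w−8=o, w−5=r.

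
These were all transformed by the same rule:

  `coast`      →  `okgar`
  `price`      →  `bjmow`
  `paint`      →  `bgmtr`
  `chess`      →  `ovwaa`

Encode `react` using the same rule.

c(2)→o(14) and o(14)→k(10) fit y≡17x+6 (mod 26); the inverse of 17 mod 26 is 23. Treating letters as 0–25, the rule is x ↦ 17x + 6 (mod 26).
On react: r(17)→17·17+6≡9=j; e(4)→17·4+6≡22=w; a(0)→17·0+6≡6=g; c(2)→17·2+6≡14=o; t(19)→17·19+6≡17=r (all mod 26).

jwgor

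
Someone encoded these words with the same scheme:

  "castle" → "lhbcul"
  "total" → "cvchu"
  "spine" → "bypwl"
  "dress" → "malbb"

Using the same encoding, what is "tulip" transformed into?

Two shifts are in play — +7 for a/e/i/o/u, +9 for every other letter.
Applying it to tulip: t(cons)+9=c, u(vowel)+7=b, l(cons)+9=u, i(vowel)+7=p, p(cons)+9=y.

cbupy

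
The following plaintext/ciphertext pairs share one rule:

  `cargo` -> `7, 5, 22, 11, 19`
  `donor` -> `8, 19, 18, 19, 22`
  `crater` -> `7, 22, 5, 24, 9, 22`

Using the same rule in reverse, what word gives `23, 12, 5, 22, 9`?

c is letter #3 and maps to 7: an offset of 4. The number is (letter's place in the alphabet, a=1) + 4.
Undoing it on 23, 12, 5, 22, 9: 23→(23−4)÷1=19=s, 12→(12−4)÷1=8=h, 5→(5−4)÷1=1=a, 22→(22−4)÷1=18=r, 9→(9−4)÷1=5=e.

share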